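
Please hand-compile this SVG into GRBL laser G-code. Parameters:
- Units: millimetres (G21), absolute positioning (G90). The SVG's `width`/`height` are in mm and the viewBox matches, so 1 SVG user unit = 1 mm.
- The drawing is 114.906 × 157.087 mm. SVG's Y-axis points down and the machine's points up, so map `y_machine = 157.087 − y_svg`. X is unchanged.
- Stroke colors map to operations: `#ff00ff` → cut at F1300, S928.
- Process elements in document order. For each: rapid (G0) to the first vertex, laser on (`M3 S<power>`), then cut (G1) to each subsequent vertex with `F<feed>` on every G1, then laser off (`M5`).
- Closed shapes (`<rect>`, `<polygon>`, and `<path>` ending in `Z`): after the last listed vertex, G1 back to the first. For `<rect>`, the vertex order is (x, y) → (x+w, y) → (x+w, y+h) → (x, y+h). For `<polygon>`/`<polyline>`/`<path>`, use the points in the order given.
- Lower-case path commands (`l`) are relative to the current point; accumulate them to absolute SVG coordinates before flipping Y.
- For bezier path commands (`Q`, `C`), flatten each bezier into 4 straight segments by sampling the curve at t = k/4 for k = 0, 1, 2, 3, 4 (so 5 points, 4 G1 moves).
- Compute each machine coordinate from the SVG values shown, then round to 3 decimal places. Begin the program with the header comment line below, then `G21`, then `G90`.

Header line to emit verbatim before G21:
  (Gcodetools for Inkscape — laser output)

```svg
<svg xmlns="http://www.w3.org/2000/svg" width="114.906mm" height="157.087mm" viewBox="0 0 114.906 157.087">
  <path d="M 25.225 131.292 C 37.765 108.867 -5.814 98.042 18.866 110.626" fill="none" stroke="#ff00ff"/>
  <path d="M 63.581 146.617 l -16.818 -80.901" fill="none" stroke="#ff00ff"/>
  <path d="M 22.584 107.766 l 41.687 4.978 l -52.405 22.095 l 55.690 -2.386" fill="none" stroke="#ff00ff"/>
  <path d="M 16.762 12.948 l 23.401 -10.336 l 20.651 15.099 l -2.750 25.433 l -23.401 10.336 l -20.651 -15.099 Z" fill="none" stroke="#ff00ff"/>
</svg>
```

1 u = 1 mm; y_m = 157.087 − y.

[1] `<path>` cubic bezier, #ff00ff→cut S928 F1300: (25.225,25.795) → (26.051,40.254) → (17.493,49.256) → (11.211,51.694) → (18.866,46.461)

[2] `<path>` line segment, #ff00ff→cut S928 F1300: (63.581,10.470) → (46.763,91.371)

[3] `<path>` open polyline, #ff00ff→cut S928 F1300: (22.584,49.321) → (64.271,44.343) → (11.866,22.248) → (67.556,24.634)

[4] `<path>` regular polygon, #ff00ff→cut S928 F1300: (16.762,144.139) → (40.163,154.475) → (60.814,139.376) → (58.064,113.943) → (34.663,103.607) → (14.012,118.706) → (16.762,144.139) (closed)

(Gcodetools for Inkscape — laser output)
G21
G90
G0 X25.225 Y25.795
M3 S928
G1 X26.051 Y40.254 F1300
G1 X17.493 Y49.256 F1300
G1 X11.211 Y51.694 F1300
G1 X18.866 Y46.461 F1300
M5
G0 X63.581 Y10.470
M3 S928
G1 X46.763 Y91.371 F1300
M5
G0 X22.584 Y49.321
M3 S928
G1 X64.271 Y44.343 F1300
G1 X11.866 Y22.248 F1300
G1 X67.556 Y24.634 F1300
M5
G0 X16.762 Y144.139
M3 S928
G1 X40.163 Y154.475 F1300
G1 X60.814 Y139.376 F1300
G1 X58.064 Y113.943 F1300
G1 X34.663 Y103.607 F1300
G1 X14.012 Y118.706 F1300
G1 X16.762 Y144.139 F1300
M5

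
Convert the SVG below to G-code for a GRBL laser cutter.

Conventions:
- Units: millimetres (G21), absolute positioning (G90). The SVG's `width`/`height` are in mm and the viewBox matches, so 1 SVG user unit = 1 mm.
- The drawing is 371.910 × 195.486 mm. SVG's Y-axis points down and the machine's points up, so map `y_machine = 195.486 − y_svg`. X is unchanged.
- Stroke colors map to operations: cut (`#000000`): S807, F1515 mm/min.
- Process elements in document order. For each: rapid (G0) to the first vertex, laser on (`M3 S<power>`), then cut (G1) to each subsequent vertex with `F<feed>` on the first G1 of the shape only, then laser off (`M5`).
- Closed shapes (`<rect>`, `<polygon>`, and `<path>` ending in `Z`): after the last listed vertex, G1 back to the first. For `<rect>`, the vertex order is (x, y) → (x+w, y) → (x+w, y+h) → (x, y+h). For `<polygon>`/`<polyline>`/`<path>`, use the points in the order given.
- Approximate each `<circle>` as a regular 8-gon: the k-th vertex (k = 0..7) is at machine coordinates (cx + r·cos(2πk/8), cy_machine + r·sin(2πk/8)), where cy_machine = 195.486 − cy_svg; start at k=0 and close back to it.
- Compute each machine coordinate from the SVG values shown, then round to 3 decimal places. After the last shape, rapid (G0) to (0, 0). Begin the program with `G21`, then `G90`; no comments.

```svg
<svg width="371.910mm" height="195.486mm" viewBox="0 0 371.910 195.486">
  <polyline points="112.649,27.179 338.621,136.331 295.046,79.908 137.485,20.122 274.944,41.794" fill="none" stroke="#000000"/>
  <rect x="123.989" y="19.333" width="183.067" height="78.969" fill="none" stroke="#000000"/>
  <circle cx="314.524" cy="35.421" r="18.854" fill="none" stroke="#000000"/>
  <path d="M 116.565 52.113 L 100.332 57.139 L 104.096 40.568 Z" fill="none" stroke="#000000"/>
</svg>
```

1 u = 1 mm; y_m = 195.486 − y.

[1] `<polyline>` open polyline, #000000→cut S807 F1515: (112.649,168.307) → (338.621,59.155) → (295.046,115.578) → (137.485,175.364) → (274.944,153.692)

[2] `<rect>` rectangle, #000000→cut S807 F1515: (123.989,176.153) → (307.056,176.153) → (307.056,97.184) → (123.989,97.184) → (123.989,176.153) (closed)

[3] `<circle>` circle, #000000→cut S807 F1515: (333.378,160.065) → (327.856,173.397) → (314.524,178.919) → (301.192,173.397) → (295.670,160.065) → (301.192,146.733) → (314.524,141.211) → (327.856,146.733) → (333.378,160.065) (closed)

[4] `<path>` regular polygon, #000000→cut S807 F1515: (116.565,143.373) → (100.332,138.347) → (104.096,154.918) → (116.565,143.373) (closed)

G21
G90
G0 X112.649 Y168.307
M3 S807
G1 X338.621 Y59.155 F1515
G1 X295.046 Y115.578
G1 X137.485 Y175.364
G1 X274.944 Y153.692
M5
G0 X123.989 Y176.153
M3 S807
G1 X307.056 Y176.153 F1515
G1 X307.056 Y97.184
G1 X123.989 Y97.184
G1 X123.989 Y176.153
M5
G0 X333.378 Y160.065
M3 S807
G1 X327.856 Y173.397 F1515
G1 X314.524 Y178.919
G1 X301.192 Y173.397
G1 X295.670 Y160.065
G1 X301.192 Y146.733
G1 X314.524 Y141.211
G1 X327.856 Y146.733
G1 X333.378 Y160.065
M5
G0 X116.565 Y143.373
M3 S807
G1 X100.332 Y138.347 F1515
G1 X104.096 Y154.918
G1 X116.565 Y143.373
M5
G0 X0.000 Y0.000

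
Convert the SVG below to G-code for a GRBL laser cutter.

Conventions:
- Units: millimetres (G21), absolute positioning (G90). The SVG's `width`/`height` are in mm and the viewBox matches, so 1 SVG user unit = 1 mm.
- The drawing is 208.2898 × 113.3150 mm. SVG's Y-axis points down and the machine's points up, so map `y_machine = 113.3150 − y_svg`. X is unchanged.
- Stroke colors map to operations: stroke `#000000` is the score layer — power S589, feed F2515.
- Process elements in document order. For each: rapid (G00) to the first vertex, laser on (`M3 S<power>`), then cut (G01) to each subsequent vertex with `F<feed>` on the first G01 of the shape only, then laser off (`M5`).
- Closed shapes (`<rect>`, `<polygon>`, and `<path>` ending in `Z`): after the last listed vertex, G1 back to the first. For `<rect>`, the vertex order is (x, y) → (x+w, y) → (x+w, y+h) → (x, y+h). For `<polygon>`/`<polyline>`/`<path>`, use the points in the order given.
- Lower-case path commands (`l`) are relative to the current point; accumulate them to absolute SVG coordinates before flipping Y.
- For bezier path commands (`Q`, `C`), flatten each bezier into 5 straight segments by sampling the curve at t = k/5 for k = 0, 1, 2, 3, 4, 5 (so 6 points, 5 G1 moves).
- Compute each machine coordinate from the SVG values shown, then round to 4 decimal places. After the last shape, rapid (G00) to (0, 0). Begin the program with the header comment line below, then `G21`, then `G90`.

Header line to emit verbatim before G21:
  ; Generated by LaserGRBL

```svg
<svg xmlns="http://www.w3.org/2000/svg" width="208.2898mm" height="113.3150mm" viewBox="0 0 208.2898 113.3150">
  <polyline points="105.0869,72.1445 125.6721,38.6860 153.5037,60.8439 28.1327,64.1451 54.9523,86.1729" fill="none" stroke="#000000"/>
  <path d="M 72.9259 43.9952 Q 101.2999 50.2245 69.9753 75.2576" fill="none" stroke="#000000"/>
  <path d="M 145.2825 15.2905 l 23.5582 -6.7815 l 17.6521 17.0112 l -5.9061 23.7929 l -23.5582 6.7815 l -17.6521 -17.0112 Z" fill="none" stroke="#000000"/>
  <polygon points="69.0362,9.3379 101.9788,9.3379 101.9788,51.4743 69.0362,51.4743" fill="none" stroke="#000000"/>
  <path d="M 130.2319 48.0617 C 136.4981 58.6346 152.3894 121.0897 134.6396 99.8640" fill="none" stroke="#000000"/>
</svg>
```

Since the viewBox matches the mm dimensions, user units are millimetres directly. The only transform is the Y-flip y_m = 113.3150 − y_svg.

Shape 1 is a open polyline drawn with `<polyline>`. Its stroke #000000 means score at S589, F2515. After flipping Y the toolpath is (105.0869,41.1705) → (125.6721,74.6290) → (153.5037,52.4711) → (28.1327,49.1699) → (54.9523,27.1421).

Shape 2 is a quadratic bezier drawn with `<path>`. Its stroke #000000 means score at S589, F2515. After flipping Y the toolpath is (72.9259,69.3198) → (81.8876,66.0759) → (86.0733,61.3278) → (85.4832,55.0753) → (80.1172,47.3185) → (69.9753,38.0574).

Shape 3 is a regular polygon drawn with `<path>`. Its stroke #000000 means score at S589, F2515. After flipping Y the toolpath is (145.2825,98.0245) → (168.8407,104.8060) → (186.4928,87.7948) → (180.5867,64.0019) → (157.0285,57.2204) → (139.3764,74.2316) → (145.2825,98.0245), returning to the start.

Shape 4 is a rectangle drawn with `<polygon>`. Its stroke #000000 means score at S589, F2515. After flipping Y the toolpath is (69.0362,103.9771) → (101.9788,103.9771) → (101.9788,61.8407) → (69.0362,61.8407) → (69.0362,103.9771), returning to the start.

Shape 5 is a cubic bezier drawn with `<path>`. Its stroke #000000 means score at S589, F2515. After flipping Y the toolpath is (130.2319,65.2533) → (134.8005,53.7682) → (139.6024,36.3384) → (142.5607,19.4709) → (141.5987,9.6728) → (134.6396,13.4510).

; Generated by LaserGRBL
G21
G90
G00 X105.0869 Y41.1705
M3 S589
G01 X125.6721 Y74.6290 F2515
G01 X153.5037 Y52.4711
G01 X28.1327 Y49.1699
G01 X54.9523 Y27.1421
M5
G00 X72.9259 Y69.3198
M3 S589
G01 X81.8876 Y66.0759 F2515
G01 X86.0733 Y61.3278
G01 X85.4832 Y55.0753
G01 X80.1172 Y47.3185
G01 X69.9753 Y38.0574
M5
G00 X145.2825 Y98.0245
M3 S589
G01 X168.8407 Y104.8060 F2515
G01 X186.4928 Y87.7948
G01 X180.5867 Y64.0019
G01 X157.0285 Y57.2204
G01 X139.3764 Y74.2316
G01 X145.2825 Y98.0245
M5
G00 X69.0362 Y103.9771
M3 S589
G01 X101.9788 Y103.9771 F2515
G01 X101.9788 Y61.8407
G01 X69.0362 Y61.8407
G01 X69.0362 Y103.9771
M5
G00 X130.2319 Y65.2533
M3 S589
G01 X134.8005 Y53.7682 F2515
G01 X139.6024 Y36.3384
G01 X142.5607 Y19.4709
G01 X141.5987 Y9.6728
G01 X134.6396 Y13.4510
M5
G00 X0.0000 Y0.0000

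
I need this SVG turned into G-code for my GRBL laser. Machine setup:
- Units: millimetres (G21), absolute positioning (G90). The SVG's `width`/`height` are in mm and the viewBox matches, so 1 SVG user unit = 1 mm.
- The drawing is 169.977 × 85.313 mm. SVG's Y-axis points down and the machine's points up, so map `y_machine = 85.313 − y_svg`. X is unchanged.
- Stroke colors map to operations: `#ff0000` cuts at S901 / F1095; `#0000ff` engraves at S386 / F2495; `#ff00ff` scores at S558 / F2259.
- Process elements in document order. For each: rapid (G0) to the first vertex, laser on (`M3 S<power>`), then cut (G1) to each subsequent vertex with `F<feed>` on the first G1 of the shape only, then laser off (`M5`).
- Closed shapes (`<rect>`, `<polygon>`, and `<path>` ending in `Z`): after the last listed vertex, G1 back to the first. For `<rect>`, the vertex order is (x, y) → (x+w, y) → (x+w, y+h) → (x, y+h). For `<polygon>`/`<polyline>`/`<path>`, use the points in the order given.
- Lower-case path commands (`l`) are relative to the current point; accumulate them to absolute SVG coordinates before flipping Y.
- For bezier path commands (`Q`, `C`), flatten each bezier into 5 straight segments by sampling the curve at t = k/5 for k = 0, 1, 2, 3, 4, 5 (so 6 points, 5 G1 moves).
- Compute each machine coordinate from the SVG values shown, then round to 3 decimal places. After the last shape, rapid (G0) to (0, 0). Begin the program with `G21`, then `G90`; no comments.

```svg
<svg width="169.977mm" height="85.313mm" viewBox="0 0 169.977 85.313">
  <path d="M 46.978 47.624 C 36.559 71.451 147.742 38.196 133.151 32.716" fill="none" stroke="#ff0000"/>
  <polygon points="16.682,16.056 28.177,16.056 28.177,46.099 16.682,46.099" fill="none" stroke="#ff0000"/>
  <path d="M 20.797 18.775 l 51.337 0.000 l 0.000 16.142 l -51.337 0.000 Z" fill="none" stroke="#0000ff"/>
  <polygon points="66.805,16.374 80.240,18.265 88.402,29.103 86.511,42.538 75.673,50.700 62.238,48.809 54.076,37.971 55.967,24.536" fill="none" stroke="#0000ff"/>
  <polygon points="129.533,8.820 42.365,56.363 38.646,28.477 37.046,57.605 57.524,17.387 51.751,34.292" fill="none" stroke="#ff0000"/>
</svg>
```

1 u = 1 mm; y_m = 85.313 − y.

[1] `<path>` cubic bezier, #ff0000→cut S901 F1095: (46.978,37.689) → (53.340,29.564) → (77.012,31.065) → (106.121,38.120) → (128.792,46.655) → (133.151,52.597)

[2] `<polygon>` rectangle, #ff0000→cut S901 F1095: (16.682,69.257) → (28.177,69.257) → (28.177,39.214) → (16.682,39.214) → (16.682,69.257) (closed)

[3] `<path>` rectangle, #0000ff→engrave S386 F2495: (20.797,66.538) → (72.134,66.538) → (72.134,50.396) → (20.797,50.396) → (20.797,66.538) (closed)

[4] `<polygon>` regular polygon, #0000ff→engrave S386 F2495: (66.805,68.939) → (80.240,67.048) → (88.402,56.210) → (86.511,42.775) → (75.673,34.613) → (62.238,36.504) → (54.076,47.342) → (55.967,60.777) → (66.805,68.939) (closed)

[5] `<polygon>` closed polygon, #ff0000→cut S901 F1095: (129.533,76.493) → (42.365,28.950) → (38.646,56.836) → (37.046,27.708) → (57.524,67.926) → (51.751,51.021) → (129.533,76.493) (closed)

G21
G90
G0 X46.978 Y37.689
M3 S901
G1 X53.340 Y29.564 F1095
G1 X77.012 Y31.065
G1 X106.121 Y38.120
G1 X128.792 Y46.655
G1 X133.151 Y52.597
M5
G0 X16.682 Y69.257
M3 S901
G1 X28.177 Y69.257 F1095
G1 X28.177 Y39.214
G1 X16.682 Y39.214
G1 X16.682 Y69.257
M5
G0 X20.797 Y66.538
M3 S386
G1 X72.134 Y66.538 F2495
G1 X72.134 Y50.396
G1 X20.797 Y50.396
G1 X20.797 Y66.538
M5
G0 X66.805 Y68.939
M3 S386
G1 X80.240 Y67.048 F2495
G1 X88.402 Y56.210
G1 X86.511 Y42.775
G1 X75.673 Y34.613
G1 X62.238 Y36.504
G1 X54.076 Y47.342
G1 X55.967 Y60.777
G1 X66.805 Y68.939
M5
G0 X129.533 Y76.493
M3 S901
G1 X42.365 Y28.950 F1095
G1 X38.646 Y56.836
G1 X37.046 Y27.708
G1 X57.524 Y67.926
G1 X51.751 Y51.021
G1 X129.533 Y76.493
M5
G0 X0.000 Y0.000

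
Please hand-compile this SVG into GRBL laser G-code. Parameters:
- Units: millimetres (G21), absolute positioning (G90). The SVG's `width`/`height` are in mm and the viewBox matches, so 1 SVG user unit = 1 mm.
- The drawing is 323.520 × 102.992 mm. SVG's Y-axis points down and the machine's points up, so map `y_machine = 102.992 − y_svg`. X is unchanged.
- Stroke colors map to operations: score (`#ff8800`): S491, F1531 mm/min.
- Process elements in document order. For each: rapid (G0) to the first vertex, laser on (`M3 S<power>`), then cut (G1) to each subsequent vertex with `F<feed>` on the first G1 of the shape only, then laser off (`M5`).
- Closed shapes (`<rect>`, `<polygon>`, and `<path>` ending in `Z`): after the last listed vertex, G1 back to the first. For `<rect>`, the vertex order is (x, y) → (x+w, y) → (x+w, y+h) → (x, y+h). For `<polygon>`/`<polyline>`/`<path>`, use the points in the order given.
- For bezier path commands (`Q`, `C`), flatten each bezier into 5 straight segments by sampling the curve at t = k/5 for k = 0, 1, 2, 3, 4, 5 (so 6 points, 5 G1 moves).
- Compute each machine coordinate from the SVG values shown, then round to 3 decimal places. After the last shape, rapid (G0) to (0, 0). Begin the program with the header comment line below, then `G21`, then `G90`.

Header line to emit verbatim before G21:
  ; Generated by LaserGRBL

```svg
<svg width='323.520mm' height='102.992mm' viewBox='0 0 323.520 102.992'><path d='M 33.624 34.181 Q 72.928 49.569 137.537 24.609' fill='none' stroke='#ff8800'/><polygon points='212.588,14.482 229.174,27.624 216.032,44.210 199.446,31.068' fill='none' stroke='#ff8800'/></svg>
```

viewBox `0 0 323.520 102.992` with mm width/height → 1 unit = 1 mm. Flip: y_m = 102.992 − y_svg.

**Shape 1** — `<path>` quadratic bezier, stroke `#ff8800` → score (S491, F1531). Control points (SVG): P0=(33.624,34.181), P1=(72.928,49.569), P2=(137.537,24.609); sampled at t=k/5. Machine vertices: (33.624,68.811) → (50.358,64.270) → (69.116,62.956) → (89.899,64.871) → (112.706,70.013) → (137.537,78.383). Open path.

**Shape 2** — `<polygon>` regular polygon, stroke `#ff8800` → score (S491, F1531). Machine vertices: (212.588,88.510) → (229.174,75.368) → (216.032,58.782) → (199.446,71.924) → (212.588,88.510). Closed: final G1 returns to the first vertex.

; Generated by LaserGRBL
G21
G90
G0 X33.624 Y68.811
M3 S491
G1 X50.358 Y64.270 F1531
G1 X69.116 Y62.956
G1 X89.899 Y64.871
G1 X112.706 Y70.013
G1 X137.537 Y78.383
M5
G0 X212.588 Y88.510
M3 S491
G1 X229.174 Y75.368 F1531
G1 X216.032 Y58.782
G1 X199.446 Y71.924
G1 X212.588 Y88.510
M5
G0 X0.000 Y0.000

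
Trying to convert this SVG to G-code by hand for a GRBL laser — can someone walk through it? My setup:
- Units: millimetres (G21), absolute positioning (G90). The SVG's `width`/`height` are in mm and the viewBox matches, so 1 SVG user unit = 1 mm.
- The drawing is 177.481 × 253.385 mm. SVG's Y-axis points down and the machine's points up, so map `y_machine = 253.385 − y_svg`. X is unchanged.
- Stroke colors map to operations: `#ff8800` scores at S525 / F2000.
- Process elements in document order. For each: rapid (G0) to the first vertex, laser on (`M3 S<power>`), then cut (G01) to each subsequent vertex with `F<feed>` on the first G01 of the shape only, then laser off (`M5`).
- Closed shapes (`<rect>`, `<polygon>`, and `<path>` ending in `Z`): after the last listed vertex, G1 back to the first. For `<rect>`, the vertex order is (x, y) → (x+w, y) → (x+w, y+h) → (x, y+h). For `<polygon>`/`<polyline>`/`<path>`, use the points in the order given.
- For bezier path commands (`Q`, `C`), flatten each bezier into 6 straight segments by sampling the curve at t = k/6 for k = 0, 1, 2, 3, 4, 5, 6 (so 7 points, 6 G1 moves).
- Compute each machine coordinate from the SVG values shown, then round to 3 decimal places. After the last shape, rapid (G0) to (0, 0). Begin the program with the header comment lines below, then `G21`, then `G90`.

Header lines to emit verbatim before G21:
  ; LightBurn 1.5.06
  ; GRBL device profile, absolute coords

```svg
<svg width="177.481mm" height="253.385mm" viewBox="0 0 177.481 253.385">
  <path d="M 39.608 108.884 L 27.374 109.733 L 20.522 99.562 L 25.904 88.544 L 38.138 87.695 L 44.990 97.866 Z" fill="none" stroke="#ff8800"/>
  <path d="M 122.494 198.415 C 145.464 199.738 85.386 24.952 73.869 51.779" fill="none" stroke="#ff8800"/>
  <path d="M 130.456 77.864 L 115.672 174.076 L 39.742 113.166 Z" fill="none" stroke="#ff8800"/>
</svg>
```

Since the viewBox matches the mm dimensions, user units are millimetres directly. The only transform is the Y-flip y_m = 253.385 − y_svg.

Shape 1 is a regular polygon drawn with `<path>`. Its stroke #ff8800 means score at S525, F2000. After flipping Y the toolpath is (39.608,144.501) → (27.374,143.652) → (20.522,153.823) → (25.904,164.841) → (38.138,165.690) → (44.990,155.519) → (39.608,144.501), returning to the start.

Shape 2 is a cubic bezier drawn with `<path>`. Its stroke #ff8800 means score at S525, F2000. After flipping Y the toolpath is (122.494,54.970) → (127.668,67.236) → (122.656,98.360) → (111.114,137.852) → (96.699,175.218) → (83.065,199.967) → (73.869,201.606).

Shape 3 is a regular polygon drawn with `<path>`. Its stroke #ff8800 means score at S525, F2000. After flipping Y the toolpath is (130.456,175.521) → (115.672,79.309) → (39.742,140.219) → (130.456,175.521), returning to the start.

; LightBurn 1.5.06
; GRBL device profile, absolute coords
G21
G90
G0 X39.608 Y144.501
M3 S525
G01 X27.374 Y143.652 F2000
G01 X20.522 Y153.823
G01 X25.904 Y164.841
G01 X38.138 Y165.690
G01 X44.990 Y155.519
G01 X39.608 Y144.501
M5
G0 X122.494 Y54.970
M3 S525
G01 X127.668 Y67.236 F2000
G01 X122.656 Y98.360
G01 X111.114 Y137.852
G01 X96.699 Y175.218
G01 X83.065 Y199.967
G01 X73.869 Y201.606
M5
G0 X130.456 Y175.521
M3 S525
G01 X115.672 Y79.309 F2000
G01 X39.742 Y140.219
G01 X130.456 Y175.521
M5
G0 X0.000 Y0.000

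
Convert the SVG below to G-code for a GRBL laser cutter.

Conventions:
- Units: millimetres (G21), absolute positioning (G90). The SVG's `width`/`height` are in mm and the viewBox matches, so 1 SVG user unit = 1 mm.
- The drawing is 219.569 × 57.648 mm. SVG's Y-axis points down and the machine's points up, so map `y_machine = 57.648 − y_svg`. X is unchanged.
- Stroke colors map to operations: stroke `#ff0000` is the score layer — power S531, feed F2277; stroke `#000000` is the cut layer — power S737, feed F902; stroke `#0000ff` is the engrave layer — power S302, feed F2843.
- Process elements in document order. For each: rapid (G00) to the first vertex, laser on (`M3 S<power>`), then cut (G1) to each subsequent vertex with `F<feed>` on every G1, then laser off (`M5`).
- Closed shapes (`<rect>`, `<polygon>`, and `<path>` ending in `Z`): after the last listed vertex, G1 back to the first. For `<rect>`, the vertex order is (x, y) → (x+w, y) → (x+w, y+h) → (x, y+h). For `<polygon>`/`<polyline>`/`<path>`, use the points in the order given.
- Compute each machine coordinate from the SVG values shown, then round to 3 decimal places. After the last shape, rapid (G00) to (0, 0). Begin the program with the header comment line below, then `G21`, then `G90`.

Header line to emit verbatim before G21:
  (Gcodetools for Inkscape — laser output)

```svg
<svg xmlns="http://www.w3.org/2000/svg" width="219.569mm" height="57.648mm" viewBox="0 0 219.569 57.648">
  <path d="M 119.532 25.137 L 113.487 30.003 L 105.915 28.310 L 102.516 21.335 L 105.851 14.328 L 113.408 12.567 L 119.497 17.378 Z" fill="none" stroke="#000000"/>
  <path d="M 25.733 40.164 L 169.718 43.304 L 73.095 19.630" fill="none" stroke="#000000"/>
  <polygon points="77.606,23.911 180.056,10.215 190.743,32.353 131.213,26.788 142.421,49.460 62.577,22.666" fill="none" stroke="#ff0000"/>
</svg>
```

(Gcodetools for Inkscape — laser output)
G21
G90
G00 X119.532 Y32.511
M3 S737
G1 X113.487 Y27.645 F902
G1 X105.915 Y29.338 F902
G1 X102.516 Y36.313 F902
G1 X105.851 Y43.320 F902
G1 X113.408 Y45.081 F902
G1 X119.497 Y40.270 F902
G1 X119.532 Y32.511 F902
M5
G00 X25.733 Y17.484
M3 S737
G1 X169.718 Y14.344 F902
G1 X73.095 Y38.018 F902
M5
G00 X77.606 Y33.737
M3 S531
G1 X180.056 Y47.433 F2277
G1 X190.743 Y25.295 F2277
G1 X131.213 Y30.860 F2277
G1 X142.421 Y8.188 F2277
G1 X62.577 Y34.982 F2277
G1 X77.606 Y33.737 F2277
M5
G00 X0.000 Y0.000

viewBox `0 0 219.569 57.648` with mm width/height → 1 unit = 1 mm. Flip: y_m = 57.648 − y_svg.

**Shape 1** — `<path>` regular polygon, stroke `#000000` → cut (S737, F902). Machine vertices: (119.532,32.511) → (113.487,27.645) → (105.915,29.338) → (102.516,36.313) → (105.851,43.320) → (113.408,45.081) → (119.497,40.270) → (119.532,32.511). Closed: final G1 returns to the first vertex.

**Shape 2** — `<path>` open polyline, stroke `#000000` → cut (S737, F902). Machine vertices: (25.733,17.484) → (169.718,14.344) → (73.095,38.018). Open path.

**Shape 3** — `<polygon>` closed polygon, stroke `#ff0000` → score (S531, F2277). Machine vertices: (77.606,33.737) → (180.056,47.433) → (190.743,25.295) → (131.213,30.860) → (142.421,8.188) → (62.577,34.982) → (77.606,33.737). Closed: final G1 returns to the first vertex.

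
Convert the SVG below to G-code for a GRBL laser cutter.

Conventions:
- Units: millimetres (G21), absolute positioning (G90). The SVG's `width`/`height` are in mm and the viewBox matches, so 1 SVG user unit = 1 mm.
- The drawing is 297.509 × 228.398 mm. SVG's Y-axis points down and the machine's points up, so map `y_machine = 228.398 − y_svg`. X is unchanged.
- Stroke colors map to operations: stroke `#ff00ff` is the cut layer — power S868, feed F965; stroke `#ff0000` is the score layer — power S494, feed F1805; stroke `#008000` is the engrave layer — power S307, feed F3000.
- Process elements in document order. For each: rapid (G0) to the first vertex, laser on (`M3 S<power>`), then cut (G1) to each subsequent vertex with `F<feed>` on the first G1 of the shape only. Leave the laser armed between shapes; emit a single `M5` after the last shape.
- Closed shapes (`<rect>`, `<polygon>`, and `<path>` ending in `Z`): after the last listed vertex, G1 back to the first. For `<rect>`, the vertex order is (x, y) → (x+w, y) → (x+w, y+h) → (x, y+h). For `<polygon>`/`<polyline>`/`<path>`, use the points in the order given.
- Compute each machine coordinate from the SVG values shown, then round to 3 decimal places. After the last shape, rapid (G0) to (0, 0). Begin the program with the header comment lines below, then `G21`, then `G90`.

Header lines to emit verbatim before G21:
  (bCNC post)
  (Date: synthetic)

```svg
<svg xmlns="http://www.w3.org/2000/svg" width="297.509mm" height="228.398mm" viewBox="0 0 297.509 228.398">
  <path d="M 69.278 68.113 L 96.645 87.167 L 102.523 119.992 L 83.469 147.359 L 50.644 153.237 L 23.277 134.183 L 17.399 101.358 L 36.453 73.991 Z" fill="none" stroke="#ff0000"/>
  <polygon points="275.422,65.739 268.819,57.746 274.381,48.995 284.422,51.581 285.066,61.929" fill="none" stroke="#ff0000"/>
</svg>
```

viewBox `0 0 297.509 228.398` with mm width/height → 1 unit = 1 mm. Flip: y_m = 228.398 − y_svg.

**Shape 1** — `<path>` regular polygon, stroke `#ff0000` → score (S494, F1805). Machine vertices: (69.278,160.285) → (96.645,141.231) → (102.523,108.406) → (83.469,81.039) → (50.644,75.161) → (23.277,94.215) → (17.399,127.040) → (36.453,154.407) → (69.278,160.285). Closed: final G1 returns to the first vertex.

**Shape 2** — `<polygon>` regular polygon, stroke `#ff0000` → score (S494, F1805). Machine vertices: (275.422,162.659) → (268.819,170.652) → (274.381,179.403) → (284.422,176.817) → (285.066,166.469) → (275.422,162.659). Closed: final G1 returns to the first vertex.

(bCNC post)
(Date: synthetic)
G21
G90
G0 X69.278 Y160.285
M3 S494
G1 X96.645 Y141.231 F1805
G1 X102.523 Y108.406
G1 X83.469 Y81.039
G1 X50.644 Y75.161
G1 X23.277 Y94.215
G1 X17.399 Y127.040
G1 X36.453 Y154.407
G1 X69.278 Y160.285
G0 X275.422 Y162.659
M3 S494
G1 X268.819 Y170.652 F1805
G1 X274.381 Y179.403
G1 X284.422 Y176.817
G1 X285.066 Y166.469
G1 X275.422 Y162.659
M5
G0 X0.000 Y0.000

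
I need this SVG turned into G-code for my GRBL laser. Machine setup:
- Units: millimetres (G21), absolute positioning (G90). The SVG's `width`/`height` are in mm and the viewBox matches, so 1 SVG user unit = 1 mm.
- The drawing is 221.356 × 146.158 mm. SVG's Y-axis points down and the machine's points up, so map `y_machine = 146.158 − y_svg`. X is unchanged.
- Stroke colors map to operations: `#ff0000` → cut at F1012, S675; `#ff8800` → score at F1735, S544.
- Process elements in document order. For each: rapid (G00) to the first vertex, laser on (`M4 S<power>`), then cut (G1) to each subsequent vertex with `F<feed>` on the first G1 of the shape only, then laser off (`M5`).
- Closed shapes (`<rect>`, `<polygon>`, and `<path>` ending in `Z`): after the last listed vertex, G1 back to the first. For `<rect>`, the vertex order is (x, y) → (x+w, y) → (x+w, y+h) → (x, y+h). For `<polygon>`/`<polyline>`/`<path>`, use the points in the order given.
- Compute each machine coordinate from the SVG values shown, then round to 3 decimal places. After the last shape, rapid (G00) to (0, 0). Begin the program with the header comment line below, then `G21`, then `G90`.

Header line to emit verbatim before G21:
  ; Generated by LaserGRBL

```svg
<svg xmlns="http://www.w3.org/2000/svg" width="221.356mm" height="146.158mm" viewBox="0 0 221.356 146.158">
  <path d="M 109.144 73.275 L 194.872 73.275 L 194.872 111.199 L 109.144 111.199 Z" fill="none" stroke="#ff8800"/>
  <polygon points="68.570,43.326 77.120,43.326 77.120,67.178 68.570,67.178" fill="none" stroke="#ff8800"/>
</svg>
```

Since the viewBox matches the mm dimensions, user units are millimetres directly. The only transform is the Y-flip y_m = 146.158 − y_svg.

Shape 1 is a rectangle drawn with `<path>`. Its stroke #ff8800 means score at S544, F1735. After flipping Y the toolpath is (109.144,72.883) → (194.872,72.883) → (194.872,34.959) → (109.144,34.959) → (109.144,72.883), returning to the start.

Shape 2 is a rectangle drawn with `<polygon>`. Its stroke #ff8800 means score at S544, F1735. After flipping Y the toolpath is (68.570,102.832) → (77.120,102.832) → (77.120,78.980) → (68.570,78.980) → (68.570,102.832), returning to the start.

; Generated by LaserGRBL
G21
G90
G00 X109.144 Y72.883
M4 S544
G1 X194.872 Y72.883 F1735
G1 X194.872 Y34.959
G1 X109.144 Y34.959
G1 X109.144 Y72.883
M5
G00 X68.570 Y102.832
M4 S544
G1 X77.120 Y102.832 F1735
G1 X77.120 Y78.980
G1 X68.570 Y78.980
G1 X68.570 Y102.832
M5
G00 X0.000 Y0.000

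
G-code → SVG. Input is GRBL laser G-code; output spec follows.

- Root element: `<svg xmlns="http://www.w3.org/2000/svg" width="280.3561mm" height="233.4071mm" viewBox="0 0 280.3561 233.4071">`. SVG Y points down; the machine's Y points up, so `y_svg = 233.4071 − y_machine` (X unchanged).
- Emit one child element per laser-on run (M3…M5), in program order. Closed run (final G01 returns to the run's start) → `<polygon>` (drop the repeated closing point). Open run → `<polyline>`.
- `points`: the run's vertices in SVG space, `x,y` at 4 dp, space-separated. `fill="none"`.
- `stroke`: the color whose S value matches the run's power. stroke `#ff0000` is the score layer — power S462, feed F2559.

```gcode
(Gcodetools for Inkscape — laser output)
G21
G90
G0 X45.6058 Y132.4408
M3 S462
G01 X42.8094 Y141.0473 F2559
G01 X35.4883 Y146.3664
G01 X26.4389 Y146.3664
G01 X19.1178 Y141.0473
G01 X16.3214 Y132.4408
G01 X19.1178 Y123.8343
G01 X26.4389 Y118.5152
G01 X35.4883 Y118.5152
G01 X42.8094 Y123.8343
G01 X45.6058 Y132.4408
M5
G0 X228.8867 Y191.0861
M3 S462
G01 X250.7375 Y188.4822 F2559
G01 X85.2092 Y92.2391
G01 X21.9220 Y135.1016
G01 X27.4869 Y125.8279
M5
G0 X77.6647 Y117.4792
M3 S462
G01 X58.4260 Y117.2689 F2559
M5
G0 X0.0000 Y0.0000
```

<svg xmlns="http://www.w3.org/2000/svg" width="280.3561mm" height="233.4071mm" viewBox="0 0 280.3561 233.4071">
  <polygon points="45.6058,100.9663 42.8094,92.3598 35.4883,87.0407 26.4389,87.0407 19.1178,92.3598 16.3214,100.9663 19.1178,109.5728 26.4389,114.8919 35.4883,114.8919 42.8094,109.5728" fill="none" stroke="#ff0000"/>
  <polyline points="228.8867,42.3210 250.7375,44.9249 85.2092,141.1680 21.9220,98.3055 27.4869,107.5792" fill="none" stroke="#ff0000"/>
  <polyline points="77.6647,115.9279 58.4260,116.1382" fill="none" stroke="#ff0000"/>
</svg>

y_svg = 233.4071 − y_m. Every run uses S462, so all elements get stroke `#ff0000` (score).

[1] closed run; points: 45.6058,100.9663 42.8094,92.3598 35.4883,87.0407 26.4389,87.0407 19.1178,92.3598 16.3214,100.9663 19.1178,109.5728 26.4389,114.8919 35.4883,114.8919 42.8094,109.5728

[2] open run; points: 228.8867,42.3210 250.7375,44.9249 85.2092,141.1680 21.9220,98.3055 27.4869,107.5792

[3] open run; points: 77.6647,115.9279 58.4260,116.1382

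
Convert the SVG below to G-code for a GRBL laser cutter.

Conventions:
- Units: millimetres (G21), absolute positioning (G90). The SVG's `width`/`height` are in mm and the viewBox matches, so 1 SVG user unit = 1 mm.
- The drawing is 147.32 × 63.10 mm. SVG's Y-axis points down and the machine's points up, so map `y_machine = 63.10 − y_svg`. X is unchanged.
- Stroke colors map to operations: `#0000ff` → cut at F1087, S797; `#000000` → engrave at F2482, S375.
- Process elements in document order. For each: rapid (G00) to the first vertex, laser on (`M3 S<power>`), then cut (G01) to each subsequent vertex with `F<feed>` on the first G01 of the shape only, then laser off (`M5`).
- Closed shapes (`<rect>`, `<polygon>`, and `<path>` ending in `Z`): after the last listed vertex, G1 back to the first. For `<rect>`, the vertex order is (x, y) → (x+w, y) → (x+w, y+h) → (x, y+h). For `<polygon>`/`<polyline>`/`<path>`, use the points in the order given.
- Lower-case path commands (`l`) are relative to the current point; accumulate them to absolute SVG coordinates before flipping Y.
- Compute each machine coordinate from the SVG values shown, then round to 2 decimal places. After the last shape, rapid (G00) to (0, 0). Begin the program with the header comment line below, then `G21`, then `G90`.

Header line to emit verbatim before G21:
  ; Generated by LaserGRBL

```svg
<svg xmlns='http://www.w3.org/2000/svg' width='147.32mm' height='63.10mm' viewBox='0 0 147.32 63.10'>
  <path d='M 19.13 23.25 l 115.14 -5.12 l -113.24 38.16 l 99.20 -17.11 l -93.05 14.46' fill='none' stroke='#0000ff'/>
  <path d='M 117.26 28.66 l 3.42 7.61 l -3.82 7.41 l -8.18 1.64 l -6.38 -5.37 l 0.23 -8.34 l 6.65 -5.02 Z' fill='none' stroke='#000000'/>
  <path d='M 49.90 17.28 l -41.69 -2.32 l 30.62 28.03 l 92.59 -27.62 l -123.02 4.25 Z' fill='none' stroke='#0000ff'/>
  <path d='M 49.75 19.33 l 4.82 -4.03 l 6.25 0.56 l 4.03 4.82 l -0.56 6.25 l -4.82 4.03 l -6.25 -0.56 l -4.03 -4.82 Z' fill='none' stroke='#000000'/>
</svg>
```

Since the viewBox matches the mm dimensions, user units are millimetres directly. The only transform is the Y-flip y_m = 63.10 − y_svg.

Shape 1 is a open polyline drawn with `<path>`. Its stroke #0000ff means cut at S797, F1087. After flipping Y the toolpath is (19.13,39.85) → (134.27,44.97) → (21.03,6.81) → (120.23,23.92) → (27.18,9.46).

Shape 2 is a regular polygon drawn with `<path>`. Its stroke #000000 means engrave at S375, F2482. After flipping Y the toolpath is (117.26,34.44) → (120.68,26.83) → (116.86,19.42) → (108.68,17.78) → (102.30,23.15) → (102.53,31.49) → (109.18,36.51) → (117.26,34.44), returning to the start.

Shape 3 is a closed polygon drawn with `<path>`. Its stroke #0000ff means cut at S797, F1087. After flipping Y the toolpath is (49.90,45.82) → (8.21,48.14) → (38.83,20.11) → (131.42,47.73) → (8.40,43.48) → (49.90,45.82), returning to the start.

Shape 4 is a regular polygon drawn with `<path>`. Its stroke #000000 means engrave at S375, F2482. After flipping Y the toolpath is (49.75,43.77) → (54.57,47.80) → (60.82,47.24) → (64.85,42.42) → (64.29,36.17) → (59.47,32.14) → (53.22,32.70) → (49.19,37.52) → (49.75,43.77), returning to the start.

; Generated by LaserGRBL
G21
G90
G00 X19.13 Y39.85
M3 S797
G01 X134.27 Y44.97 F1087
G01 X21.03 Y6.81
G01 X120.23 Y23.92
G01 X27.18 Y9.46
M5
G00 X117.26 Y34.44
M3 S375
G01 X120.68 Y26.83 F2482
G01 X116.86 Y19.42
G01 X108.68 Y17.78
G01 X102.30 Y23.15
G01 X102.53 Y31.49
G01 X109.18 Y36.51
G01 X117.26 Y34.44
M5
G00 X49.90 Y45.82
M3 S797
G01 X8.21 Y48.14 F1087
G01 X38.83 Y20.11
G01 X131.42 Y47.73
G01 X8.40 Y43.48
G01 X49.90 Y45.82
M5
G00 X49.75 Y43.77
M3 S375
G01 X54.57 Y47.80 F2482
G01 X60.82 Y47.24
G01 X64.85 Y42.42
G01 X64.29 Y36.17
G01 X59.47 Y32.14
G01 X53.22 Y32.70
G01 X49.19 Y37.52
G01 X49.75 Y43.77
M5
G00 X0.00 Y0.00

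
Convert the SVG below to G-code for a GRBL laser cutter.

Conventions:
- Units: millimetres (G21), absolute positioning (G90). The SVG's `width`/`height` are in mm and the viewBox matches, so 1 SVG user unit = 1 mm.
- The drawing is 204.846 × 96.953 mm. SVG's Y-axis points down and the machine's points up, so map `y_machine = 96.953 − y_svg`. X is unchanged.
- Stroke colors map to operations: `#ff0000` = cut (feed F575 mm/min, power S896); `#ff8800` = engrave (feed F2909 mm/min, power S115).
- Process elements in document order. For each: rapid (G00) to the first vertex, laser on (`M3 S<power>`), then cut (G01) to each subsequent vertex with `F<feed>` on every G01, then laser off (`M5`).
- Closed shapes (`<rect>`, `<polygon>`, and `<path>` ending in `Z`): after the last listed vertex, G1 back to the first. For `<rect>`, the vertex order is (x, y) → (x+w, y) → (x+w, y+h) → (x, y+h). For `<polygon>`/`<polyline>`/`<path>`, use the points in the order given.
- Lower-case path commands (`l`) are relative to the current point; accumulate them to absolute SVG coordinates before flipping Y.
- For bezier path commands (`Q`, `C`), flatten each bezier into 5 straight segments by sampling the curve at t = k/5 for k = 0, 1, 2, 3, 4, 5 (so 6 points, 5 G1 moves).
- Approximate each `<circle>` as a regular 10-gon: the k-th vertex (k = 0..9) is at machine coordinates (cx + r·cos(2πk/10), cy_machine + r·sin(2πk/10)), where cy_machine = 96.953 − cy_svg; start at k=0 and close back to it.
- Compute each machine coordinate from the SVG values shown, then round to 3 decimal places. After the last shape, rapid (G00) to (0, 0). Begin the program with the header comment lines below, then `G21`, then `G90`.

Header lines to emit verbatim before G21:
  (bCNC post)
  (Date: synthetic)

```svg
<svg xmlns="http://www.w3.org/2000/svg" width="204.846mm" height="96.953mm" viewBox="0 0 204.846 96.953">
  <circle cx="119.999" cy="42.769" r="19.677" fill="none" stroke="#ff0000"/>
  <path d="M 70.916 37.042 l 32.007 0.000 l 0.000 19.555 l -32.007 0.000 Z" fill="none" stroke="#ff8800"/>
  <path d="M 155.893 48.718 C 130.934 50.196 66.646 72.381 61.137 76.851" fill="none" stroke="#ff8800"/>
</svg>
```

Since the viewBox matches the mm dimensions, user units are millimetres directly. The only transform is the Y-flip y_m = 96.953 − y_svg.

Shape 1 is a circle drawn with `<circle>`. Its stroke #ff0000 means cut at S896, F575. After flipping Y the toolpath is (139.676,54.184) → (135.918,65.750) → (126.080,72.898) → (113.918,72.898) → (104.080,65.750) → (100.322,54.184) → (104.080,42.618) → (113.918,35.470) → (126.080,35.470) → (135.918,42.618) → (139.676,54.184), returning to the start.

Shape 2 is a rectangle drawn with `<path>`. Its stroke #ff8800 means engrave at S115, F2909. After flipping Y the toolpath is (70.916,59.911) → (102.923,59.911) → (102.923,40.356) → (70.916,40.356) → (70.916,59.911), returning to the start.

Shape 3 is a cubic bezier drawn with `<path>`. Its stroke #ff8800 means engrave at S115, F2909. After flipping Y the toolpath is (155.893,48.235) → (136.983,45.171) → (113.343,38.981) → (89.683,31.510) → (70.711,24.602) → (61.137,20.102).

(bCNC post)
(Date: synthetic)
G21
G90
G00 X139.676 Y54.184
M3 S896
G01 X135.918 Y65.750 F575
G01 X126.080 Y72.898 F575
G01 X113.918 Y72.898 F575
G01 X104.080 Y65.750 F575
G01 X100.322 Y54.184 F575
G01 X104.080 Y42.618 F575
G01 X113.918 Y35.470 F575
G01 X126.080 Y35.470 F575
G01 X135.918 Y42.618 F575
G01 X139.676 Y54.184 F575
M5
G00 X70.916 Y59.911
M3 S115
G01 X102.923 Y59.911 F2909
G01 X102.923 Y40.356 F2909
G01 X70.916 Y40.356 F2909
G01 X70.916 Y59.911 F2909
M5
G00 X155.893 Y48.235
M3 S115
G01 X136.983 Y45.171 F2909
G01 X113.343 Y38.981 F2909
G01 X89.683 Y31.510 F2909
G01 X70.711 Y24.602 F2909
G01 X61.137 Y20.102 F2909
M5
G00 X0.000 Y0.000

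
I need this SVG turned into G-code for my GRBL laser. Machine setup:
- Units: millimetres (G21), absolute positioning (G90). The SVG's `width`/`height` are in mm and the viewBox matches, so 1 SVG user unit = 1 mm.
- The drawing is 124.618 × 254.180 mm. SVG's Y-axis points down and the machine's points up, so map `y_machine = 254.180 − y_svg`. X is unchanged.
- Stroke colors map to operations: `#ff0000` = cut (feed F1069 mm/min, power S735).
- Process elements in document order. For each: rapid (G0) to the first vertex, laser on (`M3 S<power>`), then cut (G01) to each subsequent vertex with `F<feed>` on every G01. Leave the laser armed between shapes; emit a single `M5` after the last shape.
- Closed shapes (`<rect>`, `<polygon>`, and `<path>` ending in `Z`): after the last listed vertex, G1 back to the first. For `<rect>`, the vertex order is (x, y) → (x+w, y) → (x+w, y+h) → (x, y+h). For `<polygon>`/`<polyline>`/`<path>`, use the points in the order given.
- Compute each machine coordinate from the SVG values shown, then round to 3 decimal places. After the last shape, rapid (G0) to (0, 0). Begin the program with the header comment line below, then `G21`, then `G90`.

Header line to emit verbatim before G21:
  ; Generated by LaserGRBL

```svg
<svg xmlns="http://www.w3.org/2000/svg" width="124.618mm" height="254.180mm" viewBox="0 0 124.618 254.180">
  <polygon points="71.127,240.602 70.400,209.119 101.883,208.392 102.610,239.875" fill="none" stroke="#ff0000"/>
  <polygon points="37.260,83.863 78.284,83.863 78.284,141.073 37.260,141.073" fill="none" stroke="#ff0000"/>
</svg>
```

1 u = 1 mm; y_m = 254.180 − y.

[1] `<polygon>` regular polygon, #ff0000→cut S735 F1069: (71.127,13.578) → (70.400,45.061) → (101.883,45.788) → (102.610,14.305) → (71.127,13.578) (closed)

[2] `<polygon>` rectangle, #ff0000→cut S735 F1069: (37.260,170.317) → (78.284,170.317) → (78.284,113.107) → (37.260,113.107) → (37.260,170.317) (closed)

; Generated by LaserGRBL
G21
G90
G0 X71.127 Y13.578
M3 S735
G01 X70.400 Y45.061 F1069
G01 X101.883 Y45.788 F1069
G01 X102.610 Y14.305 F1069
G01 X71.127 Y13.578 F1069
G0 X37.260 Y170.317
M3 S735
G01 X78.284 Y170.317 F1069
G01 X78.284 Y113.107 F1069
G01 X37.260 Y113.107 F1069
G01 X37.260 Y170.317 F1069
M5
G0 X0.000 Y0.000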